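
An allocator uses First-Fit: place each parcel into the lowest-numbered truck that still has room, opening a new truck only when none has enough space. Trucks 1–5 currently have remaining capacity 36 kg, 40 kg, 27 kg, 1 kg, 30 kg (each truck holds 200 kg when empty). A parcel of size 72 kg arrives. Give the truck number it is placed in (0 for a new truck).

No truck has ≥ 72 kg free, so a new truck is opened.

0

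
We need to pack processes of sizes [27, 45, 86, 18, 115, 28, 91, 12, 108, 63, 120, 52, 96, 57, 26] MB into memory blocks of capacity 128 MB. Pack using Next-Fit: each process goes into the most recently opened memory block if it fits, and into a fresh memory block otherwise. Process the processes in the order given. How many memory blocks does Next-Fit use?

Put 27 MB in memory block 1; 101 MB remain.
Put 45 MB in memory block 1; 56 MB remain.
Put 86 MB in memory block 2; 42 MB remain.
Put 18 MB in memory block 2; 24 MB remain.
Put 115 MB in memory block 3; 13 MB remain.
Put 28 MB in memory block 4; 100 MB remain.
Put 91 MB in memory block 4; 9 MB remain.
Put 12 MB in memory block 5; 116 MB remain.
Put 108 MB in memory block 5; 8 MB remain.
Put 63 MB in memory block 6; 65 MB remain.
Put 120 MB in memory block 7; 8 MB remain.
Put 52 MB in memory block 8; 76 MB remain.
Put 96 MB in memory block 9; 32 MB remain.
Put 57 MB in memory block 10; 71 MB remain.
Put 26 MB in memory block 10; 45 MB remain.

10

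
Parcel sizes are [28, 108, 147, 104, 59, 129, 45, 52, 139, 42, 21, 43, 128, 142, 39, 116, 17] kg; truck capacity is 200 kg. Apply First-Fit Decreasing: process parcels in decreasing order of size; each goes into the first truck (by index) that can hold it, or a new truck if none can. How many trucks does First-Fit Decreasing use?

Sorted descending: 147, 142, 139, 129, 128, 116, 108, 104, 59, 52, 45, 43, 42, 39, 28, 21, 17.
truck 1: place 147 kg, 53 kg left
truck 2: place 142 kg, 58 kg left
truck 3: place 139 kg, 61 kg left
truck 4: place 129 kg, 71 kg left
truck 5: place 128 kg, 72 kg left
truck 6: place 116 kg, 84 kg left
truck 7: place 108 kg, 92 kg left
truck 8: place 104 kg, 96 kg left
truck 3: place 59 kg, 2 kg left
truck 1: place 52 kg, 1 kg left
truck 2: place 45 kg, 13 kg left
truck 4: place 43 kg, 28 kg left
truck 5: place 42 kg, 30 kg left
truck 6: place 39 kg, 45 kg left
truck 4: place 28 kg, 0 kg left
truck 5: place 21 kg, 9 kg left
truck 6: place 17 kg, 28 kg left

8 trucks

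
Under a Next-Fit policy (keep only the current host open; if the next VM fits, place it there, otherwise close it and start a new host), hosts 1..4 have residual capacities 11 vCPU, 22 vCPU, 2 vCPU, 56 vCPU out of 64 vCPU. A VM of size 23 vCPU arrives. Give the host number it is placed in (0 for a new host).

4

Next-Fit only looks at host 4, which has 56 vCPU free.
23 vCPU fits there.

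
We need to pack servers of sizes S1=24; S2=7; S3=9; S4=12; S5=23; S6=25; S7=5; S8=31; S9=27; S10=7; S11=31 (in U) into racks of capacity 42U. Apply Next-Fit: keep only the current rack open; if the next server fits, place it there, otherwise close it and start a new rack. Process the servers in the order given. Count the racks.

6 racks

S1 (24U) → rack 1 (remaining 18U)
S2 (7U) → rack 1 (remaining 11U)
S3 (9U) → rack 1 (remaining 2U)
S4 (12U) → rack 2 (remaining 30U)
S5 (23U) → rack 2 (remaining 7U)
S6 (25U) → rack 3 (remaining 17U)
S7 (5U) → rack 3 (remaining 12U)
S8 (31U) → rack 4 (remaining 11U)
S9 (27U) → rack 5 (remaining 15U)
S10 (7U) → rack 5 (remaining 8U)
S11 (31U) → rack 6 (remaining 11U)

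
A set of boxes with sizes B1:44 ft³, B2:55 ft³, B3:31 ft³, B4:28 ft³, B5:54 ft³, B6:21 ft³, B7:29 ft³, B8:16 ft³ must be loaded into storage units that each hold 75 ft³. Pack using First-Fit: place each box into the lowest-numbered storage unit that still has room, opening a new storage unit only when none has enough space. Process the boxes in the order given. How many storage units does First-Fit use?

5

Put B1 (44 ft³) in storage unit 1; 31 ft³ remain.
Put B2 (55 ft³) in storage unit 2; 20 ft³ remain.
Put B3 (31 ft³) in storage unit 1; 0 ft³ remain.
Put B4 (28 ft³) in storage unit 3; 47 ft³ remain.
Put B5 (54 ft³) in storage unit 4; 21 ft³ remain.
Put B6 (21 ft³) in storage unit 3; 26 ft³ remain.
Put B7 (29 ft³) in storage unit 5; 46 ft³ remain.
Put B8 (16 ft³) in storage unit 2; 4 ft³ remain.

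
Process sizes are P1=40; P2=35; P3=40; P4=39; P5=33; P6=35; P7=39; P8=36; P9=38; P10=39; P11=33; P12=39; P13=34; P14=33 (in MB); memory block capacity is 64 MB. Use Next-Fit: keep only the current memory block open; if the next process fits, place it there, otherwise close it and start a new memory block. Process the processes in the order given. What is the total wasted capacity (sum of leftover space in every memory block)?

P1 (40 MB) → memory block 1 (remaining 24 MB)
P2 (35 MB) → memory block 2 (remaining 29 MB)
P3 (40 MB) → memory block 3 (remaining 24 MB)
P4 (39 MB) → memory block 4 (remaining 25 MB)
P5 (33 MB) → memory block 5 (remaining 31 MB)
P6 (35 MB) → memory block 6 (remaining 29 MB)
P7 (39 MB) → memory block 7 (remaining 25 MB)
P8 (36 MB) → memory block 8 (remaining 28 MB)
P9 (38 MB) → memory block 9 (remaining 26 MB)
P10 (39 MB) → memory block 10 (remaining 25 MB)
P11 (33 MB) → memory block 11 (remaining 31 MB)
P12 (39 MB) → memory block 12 (remaining 25 MB)
P13 (34 MB) → memory block 13 (remaining 30 MB)
P14 (33 MB) → memory block 14 (remaining 31 MB)
14 memory blocks × 64 MB = 896 MB; used 513 MB; unused 383 MB.

383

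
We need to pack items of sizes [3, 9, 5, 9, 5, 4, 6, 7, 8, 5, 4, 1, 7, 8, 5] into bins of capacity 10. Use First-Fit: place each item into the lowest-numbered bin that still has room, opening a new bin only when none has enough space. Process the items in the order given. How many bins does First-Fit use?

bin 1: place 3, 7 left
bin 2: place 9, 1 left
bin 1: place 5, 2 left
bin 3: place 9, 1 left
bin 4: place 5, 5 left
bin 4: place 4, 1 left
bin 5: place 6, 4 left
bin 6: place 7, 3 left
bin 7: place 8, 2 left
bin 8: place 5, 5 left
bin 5: place 4, 0 left
bin 1: place 1, 1 left
bin 9: place 7, 3 left
bin 10: place 8, 2 left
bin 8: place 5, 0 left
Final bins: [3,5,1] [9] [9] [5,4] [6,4] [7] [8] [5,5] [7] [8].

10 bins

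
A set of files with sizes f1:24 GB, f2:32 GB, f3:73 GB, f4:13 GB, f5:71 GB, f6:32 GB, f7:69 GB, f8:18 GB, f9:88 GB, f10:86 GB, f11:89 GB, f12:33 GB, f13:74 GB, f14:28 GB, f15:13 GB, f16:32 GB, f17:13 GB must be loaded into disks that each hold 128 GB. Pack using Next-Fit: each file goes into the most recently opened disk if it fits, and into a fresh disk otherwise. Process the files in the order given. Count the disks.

9

disk 1: place f1 (24 GB), 104 GB left
disk 1: place f2 (32 GB), 72 GB left
disk 2: place f3 (73 GB), 55 GB left
disk 2: place f4 (13 GB), 42 GB left
disk 3: place f5 (71 GB), 57 GB left
disk 3: place f6 (32 GB), 25 GB left
disk 4: place f7 (69 GB), 59 GB left
disk 4: place f8 (18 GB), 41 GB left
disk 5: place f9 (88 GB), 40 GB left
disk 6: place f10 (86 GB), 42 GB left
disk 7: place f11 (89 GB), 39 GB left
disk 7: place f12 (33 GB), 6 GB left
disk 8: place f13 (74 GB), 54 GB left
disk 8: place f14 (28 GB), 26 GB left
disk 8: place f15 (13 GB), 13 GB left
disk 9: place f16 (32 GB), 96 GB left
disk 9: place f17 (13 GB), 83 GB left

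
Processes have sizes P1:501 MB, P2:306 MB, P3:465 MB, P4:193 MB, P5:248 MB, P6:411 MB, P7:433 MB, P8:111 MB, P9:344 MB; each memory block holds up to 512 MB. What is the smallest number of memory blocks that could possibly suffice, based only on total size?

Total size = 501 + 306 + 465 + 193 + 248 + 411 + 433 + 111 + 344 = 3012 MB.
⌈3012 / 512⌉ = 6.

6 memory blocks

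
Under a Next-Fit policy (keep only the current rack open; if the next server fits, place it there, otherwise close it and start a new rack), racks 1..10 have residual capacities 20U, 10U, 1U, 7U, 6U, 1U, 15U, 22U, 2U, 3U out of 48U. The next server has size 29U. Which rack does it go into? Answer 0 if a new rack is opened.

Next-Fit only looks at rack 10, which has 3U free.
29U does not fit, so a new rack is opened.

0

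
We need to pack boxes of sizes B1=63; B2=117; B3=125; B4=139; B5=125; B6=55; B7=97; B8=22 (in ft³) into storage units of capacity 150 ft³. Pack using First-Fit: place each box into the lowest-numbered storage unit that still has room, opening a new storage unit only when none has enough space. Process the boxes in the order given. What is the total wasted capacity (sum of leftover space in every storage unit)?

157

storage unit 1: place B1 (63 ft³), 87 ft³ left
storage unit 2: place B2 (117 ft³), 33 ft³ left
storage unit 3: place B3 (125 ft³), 25 ft³ left
storage unit 4: place B4 (139 ft³), 11 ft³ left
storage unit 5: place B5 (125 ft³), 25 ft³ left
storage unit 1: place B6 (55 ft³), 32 ft³ left
storage unit 6: place B7 (97 ft³), 53 ft³ left
storage unit 1: place B8 (22 ft³), 10 ft³ left
6 storage units × 150 ft³ = 900 ft³; used 743 ft³; unused 157 ft³.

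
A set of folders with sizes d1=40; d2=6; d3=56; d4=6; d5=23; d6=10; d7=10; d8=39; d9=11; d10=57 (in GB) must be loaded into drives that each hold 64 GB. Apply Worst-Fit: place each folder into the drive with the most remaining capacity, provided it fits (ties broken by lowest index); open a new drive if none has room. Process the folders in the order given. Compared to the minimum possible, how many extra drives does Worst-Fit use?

Worst-Fit: [40,6,6] [56] [23,10,10] [39,11] [57] → 5 drives.
Total size 258 GB; any packing needs at least ⌈258/64⌉ = 5 drives.
So 5 is already optimal.

0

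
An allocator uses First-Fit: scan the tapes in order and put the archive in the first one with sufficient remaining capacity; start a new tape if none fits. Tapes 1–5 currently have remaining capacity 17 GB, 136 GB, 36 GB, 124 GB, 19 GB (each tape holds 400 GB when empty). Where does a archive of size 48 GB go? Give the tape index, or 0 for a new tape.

2

Tapes with room: tape 2 (136 GB), tape 4 (124 GB).
The first with room is tape 2.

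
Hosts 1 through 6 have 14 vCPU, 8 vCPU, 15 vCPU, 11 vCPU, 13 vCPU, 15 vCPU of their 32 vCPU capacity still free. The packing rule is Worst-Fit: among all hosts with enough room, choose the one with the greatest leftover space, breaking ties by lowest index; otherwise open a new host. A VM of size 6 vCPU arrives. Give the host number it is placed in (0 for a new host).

3

Hosts with room: host 1 (14 vCPU), host 2 (8 vCPU), host 3 (15 vCPU), host 4 (11 vCPU), host 5 (13 vCPU), host 6 (15 vCPU).
Most room is host 3 with 15 vCPU free.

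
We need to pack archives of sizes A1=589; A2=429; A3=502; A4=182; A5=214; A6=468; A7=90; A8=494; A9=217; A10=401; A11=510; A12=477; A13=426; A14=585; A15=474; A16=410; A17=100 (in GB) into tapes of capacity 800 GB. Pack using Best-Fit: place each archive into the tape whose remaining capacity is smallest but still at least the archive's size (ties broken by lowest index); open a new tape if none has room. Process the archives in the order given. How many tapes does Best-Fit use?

12

Put A1 (589 GB) in tape 1; 211 GB remain.
Put A2 (429 GB) in tape 2; 371 GB remain.
Put A3 (502 GB) in tape 3; 298 GB remain.
Put A4 (182 GB) in tape 1; 29 GB remain.
Put A5 (214 GB) in tape 3; 84 GB remain.
Put A6 (468 GB) in tape 4; 332 GB remain.
Put A7 (90 GB) in tape 4; 242 GB remain.
Put A8 (494 GB) in tape 5; 306 GB remain.
Put A9 (217 GB) in tape 4; 25 GB remain.
Put A10 (401 GB) in tape 6; 399 GB remain.
Put A11 (510 GB) in tape 7; 290 GB remain.
Put A12 (477 GB) in tape 8; 323 GB remain.
Put A13 (426 GB) in tape 9; 374 GB remain.
Put A14 (585 GB) in tape 10; 215 GB remain.
Put A15 (474 GB) in tape 11; 326 GB remain.
Put A16 (410 GB) in tape 12; 390 GB remain.
Put A17 (100 GB) in tape 10; 115 GB remain.
Final tapes: [589,182] [429] [502,214] [468,90,217] [494] [401] [510] [477] [426] [585,100] [474] [410].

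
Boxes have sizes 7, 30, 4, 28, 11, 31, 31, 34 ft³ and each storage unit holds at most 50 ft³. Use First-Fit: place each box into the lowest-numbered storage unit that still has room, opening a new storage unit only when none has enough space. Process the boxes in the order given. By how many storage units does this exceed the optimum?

0

First-Fit: [7,30,4] [28,11] [31] [31] [34] → 5 storage units.
5 boxes exceed 25 ft³ (half the capacity), and no two of those can share a storage unit, so at least 5 storage units are needed.
So 5 is already optimal.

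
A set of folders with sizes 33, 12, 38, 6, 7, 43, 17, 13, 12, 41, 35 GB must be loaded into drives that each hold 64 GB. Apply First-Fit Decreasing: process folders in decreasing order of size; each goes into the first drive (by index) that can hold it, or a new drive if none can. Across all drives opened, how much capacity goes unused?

Sorted descending: 43, 41, 38, 35, 33, 17, 13, 12, 12, 7, 6.
Put 43 GB in drive 1; 21 GB remain.
Put 41 GB in drive 2; 23 GB remain.
Put 38 GB in drive 3; 26 GB remain.
Put 35 GB in drive 4; 29 GB remain.
Put 33 GB in drive 5; 31 GB remain.
Put 17 GB in drive 1; 4 GB remain.
Put 13 GB in drive 2; 10 GB remain.
Put 12 GB in drive 3; 14 GB remain.
Put 12 GB in drive 3; 2 GB remain.
Put 7 GB in drive 2; 3 GB remain.
Put 6 GB in drive 4; 23 GB remain.
5 drives × 64 GB = 320 GB; used 257 GB; unused 63 GB.

63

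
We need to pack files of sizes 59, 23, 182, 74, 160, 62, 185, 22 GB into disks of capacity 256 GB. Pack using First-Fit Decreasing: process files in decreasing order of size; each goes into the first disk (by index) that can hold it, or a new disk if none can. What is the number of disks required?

4

Sorted descending: 185, 182, 160, 74, 62, 59, 23, 22.
185 GB → disk 1 (remaining 71 GB)
182 GB → disk 2 (remaining 74 GB)
160 GB → disk 3 (remaining 96 GB)
74 GB → disk 2 (remaining 0 GB)
62 GB → disk 1 (remaining 9 GB)
59 GB → disk 3 (remaining 37 GB)
23 GB → disk 3 (remaining 14 GB)
22 GB → disk 4 (remaining 234 GB)
Final disks: [185,62] [182,74] [160,59,23] [22].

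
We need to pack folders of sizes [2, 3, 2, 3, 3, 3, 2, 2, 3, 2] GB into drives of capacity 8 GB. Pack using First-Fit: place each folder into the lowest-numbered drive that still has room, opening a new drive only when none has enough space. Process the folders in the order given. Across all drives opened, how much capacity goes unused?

7

Put 2 GB in drive 1; 6 GB remain.
Put 3 GB in drive 1; 3 GB remain.
Put 2 GB in drive 1; 1 GB remain.
Put 3 GB in drive 2; 5 GB remain.
Put 3 GB in drive 2; 2 GB remain.
Put 3 GB in drive 3; 5 GB remain.
Put 2 GB in drive 2; 0 GB remain.
Put 2 GB in drive 3; 3 GB remain.
Put 3 GB in drive 3; 0 GB remain.
Put 2 GB in drive 4; 6 GB remain.
4 drives × 8 GB = 32 GB; used 25 GB; unused 7 GB.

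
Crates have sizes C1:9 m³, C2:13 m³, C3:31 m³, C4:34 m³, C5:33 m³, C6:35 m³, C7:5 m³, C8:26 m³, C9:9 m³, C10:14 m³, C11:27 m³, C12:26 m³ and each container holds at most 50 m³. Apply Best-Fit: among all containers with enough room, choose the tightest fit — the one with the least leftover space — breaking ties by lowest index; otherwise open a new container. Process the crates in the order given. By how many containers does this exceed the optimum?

Best-Fit: [9,13,26] [31] [34,14] [33] [35,5,9] [27] [26] → 7 containers.
7 crates exceed 25 m³ (half the capacity), and no two of those can share a container, so at least 7 containers are needed.
So 7 is already optimal.

0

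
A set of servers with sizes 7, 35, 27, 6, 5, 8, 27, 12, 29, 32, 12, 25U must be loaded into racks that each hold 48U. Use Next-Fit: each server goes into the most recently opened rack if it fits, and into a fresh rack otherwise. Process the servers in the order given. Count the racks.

6 racks

Put 7U in rack 1; 41U remain.
Put 35U in rack 1; 6U remain.
Put 27U in rack 2; 21U remain.
Put 6U in rack 2; 15U remain.
Put 5U in rack 2; 10U remain.
Put 8U in rack 2; 2U remain.
Put 27U in rack 3; 21U remain.
Put 12U in rack 3; 9U remain.
Put 29U in rack 4; 19U remain.
Put 32U in rack 5; 16U remain.
Put 12U in rack 5; 4U remain.
Put 25U in rack 6; 23U remain.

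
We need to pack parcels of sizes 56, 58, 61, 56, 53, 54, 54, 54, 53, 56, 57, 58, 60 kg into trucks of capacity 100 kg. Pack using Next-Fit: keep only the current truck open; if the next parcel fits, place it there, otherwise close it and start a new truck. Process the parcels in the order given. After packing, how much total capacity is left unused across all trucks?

truck 1: place 56 kg, 44 kg left
truck 2: place 58 kg, 42 kg left
truck 3: place 61 kg, 39 kg left
truck 4: place 56 kg, 44 kg left
truck 5: place 53 kg, 47 kg left
truck 6: place 54 kg, 46 kg left
truck 7: place 54 kg, 46 kg left
truck 8: place 54 kg, 46 kg left
truck 9: place 53 kg, 47 kg left
truck 10: place 56 kg, 44 kg left
truck 11: place 57 kg, 43 kg left
truck 12: place 58 kg, 42 kg left
truck 13: place 60 kg, 40 kg left
13 trucks × 100 kg = 1300 kg; used 730 kg; unused 570 kg.

570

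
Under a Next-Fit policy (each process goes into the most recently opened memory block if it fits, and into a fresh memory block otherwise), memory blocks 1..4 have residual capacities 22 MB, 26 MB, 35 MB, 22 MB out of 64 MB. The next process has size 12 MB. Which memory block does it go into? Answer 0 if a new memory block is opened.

Next-Fit only looks at memory block 4, which has 22 MB free.
12 MB fits there.

4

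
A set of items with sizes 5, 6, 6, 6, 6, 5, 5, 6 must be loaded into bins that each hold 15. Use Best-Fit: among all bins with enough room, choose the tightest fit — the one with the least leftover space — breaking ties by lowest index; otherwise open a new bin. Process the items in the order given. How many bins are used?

Put 5 in bin 1; 10 remain.
Put 6 in bin 1; 4 remain.
Put 6 in bin 2; 9 remain.
Put 6 in bin 2; 3 remain.
Put 6 in bin 3; 9 remain.
Put 5 in bin 3; 4 remain.
Put 5 in bin 4; 10 remain.
Put 6 in bin 4; 4 remain.
Final bins: [5,6] [6,6] [6,5] [5,6].

4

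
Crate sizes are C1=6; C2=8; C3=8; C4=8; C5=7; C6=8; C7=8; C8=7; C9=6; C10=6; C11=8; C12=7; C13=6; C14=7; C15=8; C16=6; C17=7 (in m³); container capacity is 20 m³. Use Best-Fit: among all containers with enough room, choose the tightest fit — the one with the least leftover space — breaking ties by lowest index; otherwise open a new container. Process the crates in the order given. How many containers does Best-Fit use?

7 containers

container 1: place C1 (6 m³), 14 m³ left
container 1: place C2 (8 m³), 6 m³ left
container 2: place C3 (8 m³), 12 m³ left
container 2: place C4 (8 m³), 4 m³ left
container 3: place C5 (7 m³), 13 m³ left
container 3: place C6 (8 m³), 5 m³ left
container 4: place C7 (8 m³), 12 m³ left
container 4: place C8 (7 m³), 5 m³ left
container 1: place C9 (6 m³), 0 m³ left
container 5: place C10 (6 m³), 14 m³ left
container 5: place C11 (8 m³), 6 m³ left
container 6: place C12 (7 m³), 13 m³ left
container 5: place C13 (6 m³), 0 m³ left
container 6: place C14 (7 m³), 6 m³ left
container 7: place C15 (8 m³), 12 m³ left
container 6: place C16 (6 m³), 0 m³ left
container 7: place C17 (7 m³), 5 m³ left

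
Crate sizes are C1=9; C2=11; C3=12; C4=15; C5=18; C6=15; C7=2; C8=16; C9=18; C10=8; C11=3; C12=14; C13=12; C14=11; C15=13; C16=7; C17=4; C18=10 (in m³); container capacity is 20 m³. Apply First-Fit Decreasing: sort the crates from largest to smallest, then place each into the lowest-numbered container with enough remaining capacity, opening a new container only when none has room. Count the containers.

12 containers

Sorted descending: 18, 18, 16, 15, 15, 14, 13, 12, 12, 11, 11, 10, 9, 8, 7, 4, 3, 2.
container 1: place 18 m³, 2 m³ left
container 2: place 18 m³, 2 m³ left
container 3: place 16 m³, 4 m³ left
container 4: place 15 m³, 5 m³ left
container 5: place 15 m³, 5 m³ left
container 6: place 14 m³, 6 m³ left
container 7: place 13 m³, 7 m³ left
container 8: place 12 m³, 8 m³ left
container 9: place 12 m³, 8 m³ left
container 10: place 11 m³, 9 m³ left
container 11: place 11 m³, 9 m³ left
container 12: place 10 m³, 10 m³ left
container 10: place 9 m³, 0 m³ left
container 8: place 8 m³, 0 m³ left
container 7: place 7 m³, 0 m³ left
container 3: place 4 m³, 0 m³ left
container 4: place 3 m³, 2 m³ left
container 1: place 2 m³, 0 m³ left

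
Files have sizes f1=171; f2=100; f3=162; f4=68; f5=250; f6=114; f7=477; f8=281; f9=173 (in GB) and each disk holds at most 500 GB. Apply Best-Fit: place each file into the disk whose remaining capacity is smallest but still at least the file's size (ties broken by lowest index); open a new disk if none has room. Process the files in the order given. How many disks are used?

4

disk 1: place f1 (171 GB), 329 GB left
disk 1: place f2 (100 GB), 229 GB left
disk 1: place f3 (162 GB), 67 GB left
disk 2: place f4 (68 GB), 432 GB left
disk 2: place f5 (250 GB), 182 GB left
disk 2: place f6 (114 GB), 68 GB left
disk 3: place f7 (477 GB), 23 GB left
disk 4: place f8 (281 GB), 219 GB left
disk 4: place f9 (173 GB), 46 GB left
Final disks: [171,100,162] [68,250,114] [477] [281,173].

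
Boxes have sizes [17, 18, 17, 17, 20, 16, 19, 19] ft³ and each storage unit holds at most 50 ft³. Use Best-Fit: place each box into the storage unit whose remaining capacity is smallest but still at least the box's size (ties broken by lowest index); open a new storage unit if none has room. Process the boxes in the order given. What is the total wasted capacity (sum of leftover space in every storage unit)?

storage unit 1: place 17 ft³, 33 ft³ left
storage unit 1: place 18 ft³, 15 ft³ left
storage unit 2: place 17 ft³, 33 ft³ left
storage unit 2: place 17 ft³, 16 ft³ left
storage unit 3: place 20 ft³, 30 ft³ left
storage unit 2: place 16 ft³, 0 ft³ left
storage unit 3: place 19 ft³, 11 ft³ left
storage unit 4: place 19 ft³, 31 ft³ left
4 storage units × 50 ft³ = 200 ft³; used 143 ft³; unused 57 ft³.

57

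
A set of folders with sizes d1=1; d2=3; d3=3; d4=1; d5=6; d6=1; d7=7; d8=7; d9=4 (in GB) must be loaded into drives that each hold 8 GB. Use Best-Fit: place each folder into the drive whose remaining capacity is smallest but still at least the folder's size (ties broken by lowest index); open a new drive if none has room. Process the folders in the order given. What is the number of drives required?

5

drive 1: place d1 (1 GB), 7 GB left
drive 1: place d2 (3 GB), 4 GB left
drive 1: place d3 (3 GB), 1 GB left
drive 1: place d4 (1 GB), 0 GB left
drive 2: place d5 (6 GB), 2 GB left
drive 2: place d6 (1 GB), 1 GB left
drive 3: place d7 (7 GB), 1 GB left
drive 4: place d8 (7 GB), 1 GB left
drive 5: place d9 (4 GB), 4 GB left
Final drives: [1,3,3,1] [6,1] [7] [7] [4].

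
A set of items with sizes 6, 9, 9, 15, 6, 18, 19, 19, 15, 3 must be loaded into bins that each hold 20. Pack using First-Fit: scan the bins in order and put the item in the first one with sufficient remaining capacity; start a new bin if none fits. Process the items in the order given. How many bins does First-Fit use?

Put 6 in bin 1; 14 remain.
Put 9 in bin 1; 5 remain.
Put 9 in bin 2; 11 remain.
Put 15 in bin 3; 5 remain.
Put 6 in bin 2; 5 remain.
Put 18 in bin 4; 2 remain.
Put 19 in bin 5; 1 remain.
Put 19 in bin 6; 1 remain.
Put 15 in bin 7; 5 remain.
Put 3 in bin 1; 2 remain.
Final bins: [6,9,3] [9,6] [15] [18] [19] [19] [15].

7 bins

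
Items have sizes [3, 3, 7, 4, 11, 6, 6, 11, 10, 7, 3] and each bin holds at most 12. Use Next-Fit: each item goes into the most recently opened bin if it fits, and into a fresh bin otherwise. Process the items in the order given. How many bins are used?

7

bin 1: place 3, 9 left
bin 1: place 3, 6 left
bin 2: place 7, 5 left
bin 2: place 4, 1 left
bin 3: place 11, 1 left
bin 4: place 6, 6 left
bin 4: place 6, 0 left
bin 5: place 11, 1 left
bin 6: place 10, 2 left
bin 7: place 7, 5 left
bin 7: place 3, 2 left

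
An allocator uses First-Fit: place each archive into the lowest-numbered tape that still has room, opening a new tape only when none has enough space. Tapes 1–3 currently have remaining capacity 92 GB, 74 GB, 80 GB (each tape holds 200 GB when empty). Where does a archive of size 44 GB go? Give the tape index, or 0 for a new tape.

1

Tapes with room: tape 1 (92 GB), tape 2 (74 GB), tape 3 (80 GB).
The first with room is tape 1.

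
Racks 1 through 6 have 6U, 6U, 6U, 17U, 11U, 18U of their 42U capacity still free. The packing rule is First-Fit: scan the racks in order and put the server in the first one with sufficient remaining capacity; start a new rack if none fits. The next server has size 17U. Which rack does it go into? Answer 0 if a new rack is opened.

Racks with room: rack 4 (17U), rack 6 (18U).
The first with room is rack 4.

4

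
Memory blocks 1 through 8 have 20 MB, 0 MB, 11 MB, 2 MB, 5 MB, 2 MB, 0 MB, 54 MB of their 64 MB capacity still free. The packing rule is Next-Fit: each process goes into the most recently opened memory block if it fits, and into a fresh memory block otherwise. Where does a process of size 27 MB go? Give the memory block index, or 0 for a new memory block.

Next-Fit only looks at memory block 8, which has 54 MB free.
27 MB fits there.

8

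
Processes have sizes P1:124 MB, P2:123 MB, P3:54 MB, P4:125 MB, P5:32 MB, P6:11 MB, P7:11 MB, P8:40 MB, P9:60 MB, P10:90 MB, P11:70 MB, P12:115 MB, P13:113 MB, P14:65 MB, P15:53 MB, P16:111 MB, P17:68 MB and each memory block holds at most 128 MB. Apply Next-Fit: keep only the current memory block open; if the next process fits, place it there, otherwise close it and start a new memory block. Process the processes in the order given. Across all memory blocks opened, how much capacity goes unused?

399

memory block 1: place P1 (124 MB), 4 MB left
memory block 2: place P2 (123 MB), 5 MB left
memory block 3: place P3 (54 MB), 74 MB left
memory block 4: place P4 (125 MB), 3 MB left
memory block 5: place P5 (32 MB), 96 MB left
memory block 5: place P6 (11 MB), 85 MB left
memory block 5: place P7 (11 MB), 74 MB left
memory block 5: place P8 (40 MB), 34 MB left
memory block 6: place P9 (60 MB), 68 MB left
memory block 7: place P10 (90 MB), 38 MB left
memory block 8: place P11 (70 MB), 58 MB left
memory block 9: place P12 (115 MB), 13 MB left
memory block 10: place P13 (113 MB), 15 MB left
memory block 11: place P14 (65 MB), 63 MB left
memory block 11: place P15 (53 MB), 10 MB left
memory block 12: place P16 (111 MB), 17 MB left
memory block 13: place P17 (68 MB), 60 MB left
13 memory blocks × 128 MB = 1664 MB; used 1265 MB; unused 399 MB.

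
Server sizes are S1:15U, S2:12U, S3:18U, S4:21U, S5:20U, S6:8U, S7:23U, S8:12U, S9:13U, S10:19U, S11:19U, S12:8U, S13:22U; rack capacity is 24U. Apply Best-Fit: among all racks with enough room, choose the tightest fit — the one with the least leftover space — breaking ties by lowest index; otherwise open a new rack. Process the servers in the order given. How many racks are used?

10 racks

S1 (15U) → rack 1 (remaining 9U)
S2 (12U) → rack 2 (remaining 12U)
S3 (18U) → rack 3 (remaining 6U)
S4 (21U) → rack 4 (remaining 3U)
S5 (20U) → rack 5 (remaining 4U)
S6 (8U) → rack 1 (remaining 1U)
S7 (23U) → rack 6 (remaining 1U)
S8 (12U) → rack 2 (remaining 0U)
S9 (13U) → rack 7 (remaining 11U)
S10 (19U) → rack 8 (remaining 5U)
S11 (19U) → rack 9 (remaining 5U)
S12 (8U) → rack 7 (remaining 3U)
S13 (22U) → rack 10 (remaining 2U)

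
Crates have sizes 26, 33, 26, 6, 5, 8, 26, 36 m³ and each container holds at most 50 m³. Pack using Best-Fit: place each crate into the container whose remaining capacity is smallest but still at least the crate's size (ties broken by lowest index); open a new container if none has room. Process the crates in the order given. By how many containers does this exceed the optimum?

0

Best-Fit: [26,8] [33,6,5] [26] [26] [36] → 5 containers.
5 crates exceed 25 m³ (half the capacity), and no two of those can share a container, so at least 5 containers are needed.
So 5 is already optimal.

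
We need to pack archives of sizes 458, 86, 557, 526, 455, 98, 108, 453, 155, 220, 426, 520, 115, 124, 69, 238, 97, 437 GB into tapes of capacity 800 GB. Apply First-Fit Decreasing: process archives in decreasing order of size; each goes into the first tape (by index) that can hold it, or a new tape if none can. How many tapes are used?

Sorted descending: 557, 526, 520, 458, 455, 453, 437, 426, 238, 220, 155, 124, 115, 108, 98, 97, 86, 69.
Put 557 GB in tape 1; 243 GB remain.
Put 526 GB in tape 2; 274 GB remain.
Put 520 GB in tape 3; 280 GB remain.
Put 458 GB in tape 4; 342 GB remain.
Put 455 GB in tape 5; 345 GB remain.
Put 453 GB in tape 6; 347 GB remain.
Put 437 GB in tape 7; 363 GB remain.
Put 426 GB in tape 8; 374 GB remain.
Put 238 GB in tape 1; 5 GB remain.
Put 220 GB in tape 2; 54 GB remain.
Put 155 GB in tape 3; 125 GB remain.
Put 124 GB in tape 3; 1 GB remain.
Put 115 GB in tape 4; 227 GB remain.
Put 108 GB in tape 4; 119 GB remain.
Put 98 GB in tape 4; 21 GB remain.
Put 97 GB in tape 5; 248 GB remain.
Put 86 GB in tape 5; 162 GB remain.
Put 69 GB in tape 5; 93 GB remain.
Final tapes: [557,238] [526,220] [520,155,124] [458,115,108,98] [455,97,86,69] [453] [437] [426].

8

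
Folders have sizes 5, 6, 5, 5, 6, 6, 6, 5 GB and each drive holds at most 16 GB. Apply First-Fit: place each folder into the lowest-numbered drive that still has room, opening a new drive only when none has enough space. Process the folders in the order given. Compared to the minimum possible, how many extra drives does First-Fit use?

First-Fit: [5,6,5] [5,6,5] [6,6] → 3 drives.
Total size 44 GB; any packing needs at least ⌈44/16⌉ = 3 drives.
So 3 is already optimal.

0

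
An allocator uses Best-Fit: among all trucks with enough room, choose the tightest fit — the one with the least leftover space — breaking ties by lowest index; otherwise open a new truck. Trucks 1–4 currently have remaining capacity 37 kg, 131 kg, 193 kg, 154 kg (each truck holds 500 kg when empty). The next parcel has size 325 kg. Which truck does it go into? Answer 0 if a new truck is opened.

No truck has ≥ 325 kg free, so a new truck is opened.

0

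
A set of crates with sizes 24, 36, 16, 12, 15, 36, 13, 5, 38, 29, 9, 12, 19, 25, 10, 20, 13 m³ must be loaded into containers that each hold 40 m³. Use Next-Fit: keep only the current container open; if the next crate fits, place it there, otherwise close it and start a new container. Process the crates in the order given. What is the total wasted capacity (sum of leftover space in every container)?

Put 24 m³ in container 1; 16 m³ remain.
Put 36 m³ in container 2; 4 m³ remain.
Put 16 m³ in container 3; 24 m³ remain.
Put 12 m³ in container 3; 12 m³ remain.
Put 15 m³ in container 4; 25 m³ remain.
Put 36 m³ in container 5; 4 m³ remain.
Put 13 m³ in container 6; 27 m³ remain.
Put 5 m³ in container 6; 22 m³ remain.
Put 38 m³ in container 7; 2 m³ remain.
Put 29 m³ in container 8; 11 m³ remain.
Put 9 m³ in container 8; 2 m³ remain.
Put 12 m³ in container 9; 28 m³ remain.
Put 19 m³ in container 9; 9 m³ remain.
Put 25 m³ in container 10; 15 m³ remain.
Put 10 m³ in container 10; 5 m³ remain.
Put 20 m³ in container 11; 20 m³ remain.
Put 13 m³ in container 11; 7 m³ remain.
11 containers × 40 m³ = 440 m³; used 332 m³; unused 108 m³.

108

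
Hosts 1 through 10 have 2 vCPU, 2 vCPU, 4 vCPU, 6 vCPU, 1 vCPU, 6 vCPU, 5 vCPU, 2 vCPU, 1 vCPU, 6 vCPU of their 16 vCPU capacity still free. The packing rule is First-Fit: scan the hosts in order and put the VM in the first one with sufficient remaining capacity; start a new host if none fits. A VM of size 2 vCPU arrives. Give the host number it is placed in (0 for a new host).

1

Hosts with room: host 1 (2 vCPU), host 2 (2 vCPU), host 3 (4 vCPU), host 4 (6 vCPU), host 6 (6 vCPU), host 7 (5 vCPU), host 8 (2 vCPU), host 10 (6 vCPU).
The first with room is host 1.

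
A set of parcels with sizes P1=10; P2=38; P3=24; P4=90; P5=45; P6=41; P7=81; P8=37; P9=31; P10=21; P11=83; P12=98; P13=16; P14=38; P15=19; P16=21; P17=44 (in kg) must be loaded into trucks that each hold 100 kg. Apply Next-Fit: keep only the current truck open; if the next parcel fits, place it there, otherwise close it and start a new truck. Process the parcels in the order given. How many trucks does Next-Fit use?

Put P1 (10 kg) in truck 1; 90 kg remain.
Put P2 (38 kg) in truck 1; 52 kg remain.
Put P3 (24 kg) in truck 1; 28 kg remain.
Put P4 (90 kg) in truck 2; 10 kg remain.
Put P5 (45 kg) in truck 3; 55 kg remain.
Put P6 (41 kg) in truck 3; 14 kg remain.
Put P7 (81 kg) in truck 4; 19 kg remain.
Put P8 (37 kg) in truck 5; 63 kg remain.
Put P9 (31 kg) in truck 5; 32 kg remain.
Put P10 (21 kg) in truck 5; 11 kg remain.
Put P11 (83 kg) in truck 6; 17 kg remain.
Put P12 (98 kg) in truck 7; 2 kg remain.
Put P13 (16 kg) in truck 8; 84 kg remain.
Put P14 (38 kg) in truck 8; 46 kg remain.
Put P15 (19 kg) in truck 8; 27 kg remain.
Put P16 (21 kg) in truck 8; 6 kg remain.
Put P17 (44 kg) in truck 9; 56 kg remain.

9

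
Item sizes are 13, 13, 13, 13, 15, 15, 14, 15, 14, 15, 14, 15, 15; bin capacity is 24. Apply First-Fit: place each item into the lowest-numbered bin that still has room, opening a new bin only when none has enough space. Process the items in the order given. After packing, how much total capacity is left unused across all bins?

128

13 → bin 1 (remaining 11)
13 → bin 2 (remaining 11)
13 → bin 3 (remaining 11)
13 → bin 4 (remaining 11)
15 → bin 5 (remaining 9)
15 → bin 6 (remaining 9)
14 → bin 7 (remaining 10)
15 → bin 8 (remaining 9)
14 → bin 9 (remaining 10)
15 → bin 10 (remaining 9)
14 → bin 11 (remaining 10)
15 → bin 12 (remaining 9)
15 → bin 13 (remaining 9)
13 bins × 24 = 312; used 184; unused 128.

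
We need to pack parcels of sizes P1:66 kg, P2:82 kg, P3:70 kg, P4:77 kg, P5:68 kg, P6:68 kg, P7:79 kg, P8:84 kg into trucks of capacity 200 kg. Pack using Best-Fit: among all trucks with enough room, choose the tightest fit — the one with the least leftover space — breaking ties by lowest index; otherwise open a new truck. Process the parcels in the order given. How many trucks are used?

4 trucks

Put P1 (66 kg) in truck 1; 134 kg remain.
Put P2 (82 kg) in truck 1; 52 kg remain.
Put P3 (70 kg) in truck 2; 130 kg remain.
Put P4 (77 kg) in truck 2; 53 kg remain.
Put P5 (68 kg) in truck 3; 132 kg remain.
Put P6 (68 kg) in truck 3; 64 kg remain.
Put P7 (79 kg) in truck 4; 121 kg remain.
Put P8 (84 kg) in truck 4; 37 kg remain.
Final trucks: [66,82] [70,77] [68,68] [79,84].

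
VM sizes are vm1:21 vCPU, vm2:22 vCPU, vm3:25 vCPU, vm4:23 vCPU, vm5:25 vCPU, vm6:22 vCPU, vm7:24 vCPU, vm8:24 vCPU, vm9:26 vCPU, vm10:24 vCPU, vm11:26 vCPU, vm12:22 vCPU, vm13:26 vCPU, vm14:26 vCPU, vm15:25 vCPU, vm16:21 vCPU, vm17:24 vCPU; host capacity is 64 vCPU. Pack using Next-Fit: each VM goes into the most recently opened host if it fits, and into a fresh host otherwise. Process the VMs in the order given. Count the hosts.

9

Put vm1 (21 vCPU) in host 1; 43 vCPU remain.
Put vm2 (22 vCPU) in host 1; 21 vCPU remain.
Put vm3 (25 vCPU) in host 2; 39 vCPU remain.
Put vm4 (23 vCPU) in host 2; 16 vCPU remain.
Put vm5 (25 vCPU) in host 3; 39 vCPU remain.
Put vm6 (22 vCPU) in host 3; 17 vCPU remain.
Put vm7 (24 vCPU) in host 4; 40 vCPU remain.
Put vm8 (24 vCPU) in host 4; 16 vCPU remain.
Put vm9 (26 vCPU) in host 5; 38 vCPU remain.
Put vm10 (24 vCPU) in host 5; 14 vCPU remain.
Put vm11 (26 vCPU) in host 6; 38 vCPU remain.
Put vm12 (22 vCPU) in host 6; 16 vCPU remain.
Put vm13 (26 vCPU) in host 7; 38 vCPU remain.
Put vm14 (26 vCPU) in host 7; 12 vCPU remain.
Put vm15 (25 vCPU) in host 8; 39 vCPU remain.
Put vm16 (21 vCPU) in host 8; 18 vCPU remain.
Put vm17 (24 vCPU) in host 9; 40 vCPU remain.
Final hosts: [21,22] [25,23] [25,22] [24,24] [26,24] [26,22] [26,26] [25,21] [24].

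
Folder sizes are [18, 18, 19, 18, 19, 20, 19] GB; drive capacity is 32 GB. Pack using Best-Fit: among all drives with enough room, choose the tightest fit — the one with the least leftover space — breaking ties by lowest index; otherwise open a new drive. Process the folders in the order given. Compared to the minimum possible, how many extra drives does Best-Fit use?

0

Best-Fit: [18] [18] [19] [18] [19] [20] [19] → 7 drives.
7 folders exceed 16 GB (half the capacity), and no two of those can share a drive, so at least 7 drives are needed.
So 7 is already optimal.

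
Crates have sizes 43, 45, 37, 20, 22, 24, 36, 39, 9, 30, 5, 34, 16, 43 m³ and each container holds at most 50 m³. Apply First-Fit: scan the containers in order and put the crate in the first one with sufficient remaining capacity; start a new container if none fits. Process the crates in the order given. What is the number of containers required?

43 m³ → container 1 (remaining 7 m³)
45 m³ → container 2 (remaining 5 m³)
37 m³ → container 3 (remaining 13 m³)
20 m³ → container 4 (remaining 30 m³)
22 m³ → container 4 (remaining 8 m³)
24 m³ → container 5 (remaining 26 m³)
36 m³ → container 6 (remaining 14 m³)
39 m³ → container 7 (remaining 11 m³)
9 m³ → container 3 (remaining 4 m³)
30 m³ → container 8 (remaining 20 m³)
5 m³ → container 1 (remaining 2 m³)
34 m³ → container 9 (remaining 16 m³)
16 m³ → container 5 (remaining 10 m³)
43 m³ → container 10 (remaining 7 m³)

10 containers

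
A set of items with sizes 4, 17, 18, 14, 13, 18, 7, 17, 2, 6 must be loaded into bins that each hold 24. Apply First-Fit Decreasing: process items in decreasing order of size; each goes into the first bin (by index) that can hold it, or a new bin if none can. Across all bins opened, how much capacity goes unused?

28

Sorted descending: 18, 18, 17, 17, 14, 13, 7, 6, 4, 2.
Put 18 in bin 1; 6 remain.
Put 18 in bin 2; 6 remain.
Put 17 in bin 3; 7 remain.
Put 17 in bin 4; 7 remain.
Put 14 in bin 5; 10 remain.
Put 13 in bin 6; 11 remain.
Put 7 in bin 3; 0 remain.
Put 6 in bin 1; 0 remain.
Put 4 in bin 2; 2 remain.
Put 2 in bin 2; 0 remain.
6 bins × 24 = 144; used 116; unused 28.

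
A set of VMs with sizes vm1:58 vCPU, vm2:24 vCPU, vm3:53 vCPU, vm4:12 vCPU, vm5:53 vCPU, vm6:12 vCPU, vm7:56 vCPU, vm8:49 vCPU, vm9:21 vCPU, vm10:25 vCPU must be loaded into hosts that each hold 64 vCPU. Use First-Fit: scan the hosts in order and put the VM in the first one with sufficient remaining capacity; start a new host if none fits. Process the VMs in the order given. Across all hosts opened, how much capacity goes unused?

85

Put vm1 (58 vCPU) in host 1; 6 vCPU remain.
Put vm2 (24 vCPU) in host 2; 40 vCPU remain.
Put vm3 (53 vCPU) in host 3; 11 vCPU remain.
Put vm4 (12 vCPU) in host 2; 28 vCPU remain.
Put vm5 (53 vCPU) in host 4; 11 vCPU remain.
Put vm6 (12 vCPU) in host 2; 16 vCPU remain.
Put vm7 (56 vCPU) in host 5; 8 vCPU remain.
Put vm8 (49 vCPU) in host 6; 15 vCPU remain.
Put vm9 (21 vCPU) in host 7; 43 vCPU remain.
Put vm10 (25 vCPU) in host 7; 18 vCPU remain.
7 hosts × 64 vCPU = 448 vCPU; used 363 vCPU; unused 85 vCPU.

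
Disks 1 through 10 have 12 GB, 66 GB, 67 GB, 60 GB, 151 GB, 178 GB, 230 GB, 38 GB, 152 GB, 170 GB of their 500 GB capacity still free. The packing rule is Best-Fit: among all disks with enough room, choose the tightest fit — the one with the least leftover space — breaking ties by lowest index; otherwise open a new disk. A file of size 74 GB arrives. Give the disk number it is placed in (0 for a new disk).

5

Disks with room: disk 5 (151 GB), disk 6 (178 GB), disk 7 (230 GB), disk 9 (152 GB), disk 10 (170 GB).
Tightest fit is disk 5 with 151 GB free.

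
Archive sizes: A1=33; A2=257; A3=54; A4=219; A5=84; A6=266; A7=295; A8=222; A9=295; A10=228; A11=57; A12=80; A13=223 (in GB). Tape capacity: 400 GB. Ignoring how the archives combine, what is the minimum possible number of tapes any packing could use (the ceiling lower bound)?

6

Total size = 33 + 257 + 54 + 219 + 84 + 266 + 295 + 222 + 295 + 228 + 57 + 80 + 223 = 2313 GB.
⌈2313 / 400⌉ = 6.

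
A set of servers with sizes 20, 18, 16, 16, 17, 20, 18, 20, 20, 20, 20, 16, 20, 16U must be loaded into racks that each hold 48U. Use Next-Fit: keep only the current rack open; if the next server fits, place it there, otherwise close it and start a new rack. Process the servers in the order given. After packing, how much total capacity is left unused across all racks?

79

rack 1: place 20U, 28U left
rack 1: place 18U, 10U left
rack 2: place 16U, 32U left
rack 2: place 16U, 16U left
rack 3: place 17U, 31U left
rack 3: place 20U, 11U left
rack 4: place 18U, 30U left
rack 4: place 20U, 10U left
rack 5: place 20U, 28U left
rack 5: place 20U, 8U left
rack 6: place 20U, 28U left
rack 6: place 16U, 12U left
rack 7: place 20U, 28U left
rack 7: place 16U, 12U left
7 racks × 48U = 336U; used 257U; unused 79U.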